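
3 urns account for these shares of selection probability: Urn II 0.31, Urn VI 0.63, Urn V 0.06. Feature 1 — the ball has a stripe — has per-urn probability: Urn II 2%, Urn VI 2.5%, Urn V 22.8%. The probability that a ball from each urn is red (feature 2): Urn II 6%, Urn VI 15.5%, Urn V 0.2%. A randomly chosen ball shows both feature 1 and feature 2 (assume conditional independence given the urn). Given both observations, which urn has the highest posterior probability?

Urn VI

Unnormalized posteriors (prior × likelihood):
  Urn II: 0.31 × 0.02 × 0.06 = 0.000372
  Urn VI: 0.63 × 0.025 × 0.155 = 0.00244125
  Urn V: 0.06 × 0.228 × 0.002 = 0.00002736
Sum = 0.00284061.
Largest term belongs to Urn VI, so Urn VI is most probable.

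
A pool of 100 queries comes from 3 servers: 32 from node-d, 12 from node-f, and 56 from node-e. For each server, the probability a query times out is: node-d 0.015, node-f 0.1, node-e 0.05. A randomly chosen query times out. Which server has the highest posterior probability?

node-e

Prior × likelihood for each hypothesis:
  node-d: 0.32 × 0.015 = 0.0048
  node-f: 0.12 × 0.1 = 0.012
  node-e: 0.56 × 0.05 = 0.028
Normalizing constant = 0.0448.
Largest term belongs to node-e, so node-e is most probable.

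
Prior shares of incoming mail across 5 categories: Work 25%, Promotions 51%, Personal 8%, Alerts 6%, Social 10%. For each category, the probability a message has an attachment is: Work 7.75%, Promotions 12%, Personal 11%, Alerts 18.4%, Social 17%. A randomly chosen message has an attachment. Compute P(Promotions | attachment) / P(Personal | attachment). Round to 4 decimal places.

6.9545

By Bayes' rule, posterior ∝ prior × likelihood:
  Work: 0.25 × 0.0775 = 0.019375
  Promotions: 0.51 × 0.12 = 0.0612
  Personal: 0.08 × 0.11 = 0.0088
  Alerts: 0.06 × 0.184 = 0.01104
  Social: 0.1 × 0.17 = 0.017
Sum = 0.117415.
The ratio is 0.0612 / 0.0088 (the normalizer cancels) = 6.9545.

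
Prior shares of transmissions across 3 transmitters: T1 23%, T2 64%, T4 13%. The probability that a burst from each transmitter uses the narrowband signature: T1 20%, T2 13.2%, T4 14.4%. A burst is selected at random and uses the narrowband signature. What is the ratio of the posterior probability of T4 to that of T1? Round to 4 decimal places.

0.4070

Compute prior × likelihood for every hypothesis:
  T1: 0.23 × 0.2 = 0.046
  T2: 0.64 × 0.132 = 0.08448
  T4: 0.13 × 0.144 = 0.01872
Sum = 0.1492.
The ratio is 0.01872 / 0.046 (the normalizer cancels) = 0.4070.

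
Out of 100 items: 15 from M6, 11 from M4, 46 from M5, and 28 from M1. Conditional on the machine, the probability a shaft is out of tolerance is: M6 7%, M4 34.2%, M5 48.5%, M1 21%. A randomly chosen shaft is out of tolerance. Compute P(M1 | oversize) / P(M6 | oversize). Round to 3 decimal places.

5.600

Unnormalized posteriors (prior × likelihood):
  M6: 0.15 × 0.07 = 0.0105
  M4: 0.11 × 0.342 = 0.03762
  M5: 0.46 × 0.485 = 0.2231
  M1: 0.28 × 0.21 = 0.0588
Normalizing constant = 0.33002.
The ratio is 0.0588 / 0.0105 (the normalizer cancels) = 5.600.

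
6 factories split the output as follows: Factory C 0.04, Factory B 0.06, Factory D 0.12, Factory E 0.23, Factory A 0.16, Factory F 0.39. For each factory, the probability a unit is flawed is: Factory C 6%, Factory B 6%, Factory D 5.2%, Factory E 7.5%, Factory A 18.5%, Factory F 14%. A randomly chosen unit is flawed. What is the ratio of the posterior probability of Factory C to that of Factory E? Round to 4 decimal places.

0.1391

Prior × likelihood for each hypothesis:
  Factory C: 0.04 × 0.06 = 0.0024
  Factory B: 0.06 × 0.06 = 0.0036
  Factory D: 0.12 × 0.052 = 0.00624
  Factory E: 0.23 × 0.075 = 0.01725
  Factory A: 0.16 × 0.185 = 0.0296
  Factory F: 0.39 × 0.14 = 0.0546
Normalizing constant = 0.11369.
The ratio is 0.0024 / 0.01725 (the normalizer cancels) = 0.1391.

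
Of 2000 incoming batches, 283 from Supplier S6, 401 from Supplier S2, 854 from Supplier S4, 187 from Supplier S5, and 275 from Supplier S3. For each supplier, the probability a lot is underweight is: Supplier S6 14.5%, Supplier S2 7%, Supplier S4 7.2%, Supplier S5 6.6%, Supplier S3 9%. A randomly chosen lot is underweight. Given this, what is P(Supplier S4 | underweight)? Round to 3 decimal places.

0.367

By Bayes' rule, posterior ∝ prior × likelihood:
  Supplier S6: 0.1415 × 0.145 = 0.0205175
  Supplier S2: 0.2005 × 0.07 = 0.014035
  Supplier S4: 0.427 × 0.072 = 0.030744
  Supplier S5: 0.0935 × 0.066 = 0.006171
  Supplier S3: 0.1375 × 0.09 = 0.012375
Sum = 0.0838425.
P(Supplier S4 | evidence) = 0.030744 / 0.0838425 ≈ 0.367.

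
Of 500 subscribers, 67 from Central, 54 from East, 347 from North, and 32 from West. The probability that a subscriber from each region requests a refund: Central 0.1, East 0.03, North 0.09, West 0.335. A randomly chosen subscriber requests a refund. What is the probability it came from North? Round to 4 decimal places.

Compute prior × likelihood for every hypothesis:
  Central: 0.134 × 0.1 = 0.0134
  East: 0.108 × 0.03 = 0.00324
  North: 0.694 × 0.09 = 0.06246
  West: 0.064 × 0.335 = 0.02144
Normalizing constant = 0.10054.
P(North | evidence) = 0.06246 / 0.10054 ≈ 0.6212.

0.6212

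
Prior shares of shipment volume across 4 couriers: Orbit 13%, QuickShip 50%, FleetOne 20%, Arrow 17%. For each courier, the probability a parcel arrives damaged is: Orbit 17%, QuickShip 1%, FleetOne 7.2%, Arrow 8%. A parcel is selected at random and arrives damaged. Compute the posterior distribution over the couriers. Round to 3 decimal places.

Orbit 0.401, QuickShip 0.091, FleetOne 0.261, Arrow 0.247

Unnormalized posteriors (prior × likelihood):
  Orbit: 0.13 × 0.17 = 0.0221
  QuickShip: 0.5 × 0.01 = 0.005
  FleetOne: 0.2 × 0.072 = 0.0144
  Arrow: 0.17 × 0.08 = 0.0136
Total = 0.0551.
P(Orbit | damaged) = 0.0221/0.0551 ≈ 0.401
P(QuickShip | damaged) = 0.005/0.0551 ≈ 0.091
P(FleetOne | damaged) = 0.0144/0.0551 ≈ 0.261
P(Arrow | damaged) = 0.0136/0.0551 ≈ 0.247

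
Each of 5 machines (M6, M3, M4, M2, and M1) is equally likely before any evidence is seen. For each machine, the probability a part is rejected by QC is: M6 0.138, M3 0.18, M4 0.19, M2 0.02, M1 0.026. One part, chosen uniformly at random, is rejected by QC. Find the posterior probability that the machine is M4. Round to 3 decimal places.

With a uniform prior (1/5 each), posterior ∝ likelihood:
  M6: 0.138
  M3: 0.18
  M4: 0.19
  M2: 0.02
  M1: 0.026
Total = 0.554.
P(M4 | evidence) = 0.19 / 0.554 ≈ 0.343.

0.343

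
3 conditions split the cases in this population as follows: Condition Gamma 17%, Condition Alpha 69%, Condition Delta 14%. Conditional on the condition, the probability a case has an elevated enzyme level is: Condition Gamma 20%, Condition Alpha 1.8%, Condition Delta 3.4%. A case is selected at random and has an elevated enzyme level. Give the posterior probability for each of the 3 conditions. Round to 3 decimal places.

Prior × likelihood for each hypothesis:
  Condition Gamma: 0.17 × 0.2 = 0.034
  Condition Alpha: 0.69 × 0.018 = 0.01242
  Condition Delta: 0.14 × 0.034 = 0.00476
Total = 0.05118.
P(Condition Gamma | elevated) = 0.034/0.05118 ≈ 0.664
P(Condition Alpha | elevated) = 0.01242/0.05118 ≈ 0.243
P(Condition Delta | elevated) = 0.00476/0.05118 ≈ 0.093

Condition Gamma 0.664, Condition Alpha 0.243, Condition Delta 0.093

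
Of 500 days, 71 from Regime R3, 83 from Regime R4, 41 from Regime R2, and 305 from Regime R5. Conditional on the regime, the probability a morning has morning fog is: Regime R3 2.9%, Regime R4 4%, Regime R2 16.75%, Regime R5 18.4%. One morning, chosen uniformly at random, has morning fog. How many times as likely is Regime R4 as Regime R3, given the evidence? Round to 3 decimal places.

1.612

Unnormalized posteriors (prior × likelihood):
  Regime R3: 0.142 × 0.029 = 0.004118
  Regime R4: 0.166 × 0.04 = 0.00664
  Regime R2: 0.082 × 0.1675 = 0.013735
  Regime R5: 0.61 × 0.184 = 0.11224
Normalizing constant = 0.136733.
The ratio is 0.00664 / 0.004118 (the normalizer cancels) = 1.612.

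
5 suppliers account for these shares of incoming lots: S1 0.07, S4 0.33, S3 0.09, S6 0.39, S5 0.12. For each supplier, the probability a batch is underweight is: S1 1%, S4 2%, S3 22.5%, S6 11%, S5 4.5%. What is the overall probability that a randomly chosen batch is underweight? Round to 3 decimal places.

0.076

Compute prior × likelihood for every hypothesis:
  S1: 0.07 × 0.01 = 0.0007
  S4: 0.33 × 0.02 = 0.0066
  S3: 0.09 × 0.225 = 0.02025
  S6: 0.39 × 0.11 = 0.0429
  S5: 0.12 × 0.045 = 0.0054
P(underweight) = 0.0007 + 0.0066 + 0.02025 + 0.0429 + 0.0054 = 0.07585 → 0.076.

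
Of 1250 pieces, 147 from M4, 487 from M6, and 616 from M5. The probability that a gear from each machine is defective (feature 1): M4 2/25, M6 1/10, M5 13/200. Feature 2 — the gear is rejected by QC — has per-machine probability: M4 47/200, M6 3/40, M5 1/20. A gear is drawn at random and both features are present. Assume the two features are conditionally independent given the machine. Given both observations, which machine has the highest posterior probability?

M6

Prior × likelihood for each hypothesis:
  M4: 0.1176 × 0.08 × 0.235 = 0.00221088
  M6: 0.3896 × 0.1 × 0.075 = 0.002922
  M5: 0.4928 × 0.065 × 0.05 = 0.0016016
Sum = 0.00673448.
Largest term belongs to M6, so M6 is most probable.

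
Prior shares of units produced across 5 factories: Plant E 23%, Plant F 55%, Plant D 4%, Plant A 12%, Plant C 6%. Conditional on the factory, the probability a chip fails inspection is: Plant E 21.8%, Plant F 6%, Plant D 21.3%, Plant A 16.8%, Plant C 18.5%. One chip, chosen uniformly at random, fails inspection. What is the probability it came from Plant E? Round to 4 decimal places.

Prior × likelihood for each hypothesis:
  Plant E: 0.23 × 0.218 = 0.05014
  Plant F: 0.55 × 0.06 = 0.033
  Plant D: 0.04 × 0.213 = 0.00852
  Plant A: 0.12 × 0.168 = 0.02016
  Plant C: 0.06 × 0.185 = 0.0111
Total = 0.12292.
P(Plant E | evidence) = 0.05014 / 0.12292 ≈ 0.4079.

0.4079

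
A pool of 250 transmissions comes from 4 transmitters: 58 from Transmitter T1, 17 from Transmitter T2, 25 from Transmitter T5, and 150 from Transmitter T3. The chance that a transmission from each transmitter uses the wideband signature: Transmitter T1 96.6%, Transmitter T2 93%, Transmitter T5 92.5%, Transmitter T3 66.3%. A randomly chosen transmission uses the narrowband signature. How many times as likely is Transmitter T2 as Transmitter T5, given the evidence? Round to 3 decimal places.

0.635

Taking complements, P(narrowband | each) = Transmitter T1 0.034, Transmitter T2 0.07, Transmitter T5 0.075, Transmitter T3 0.337.
Unnormalized posteriors (prior × likelihood):
  Transmitter T1: 0.232 × 0.034 = 0.007888
  Transmitter T2: 0.068 × 0.07 = 0.00476
  Transmitter T5: 0.1 × 0.075 = 0.0075
  Transmitter T3: 0.6 × 0.337 = 0.2022
Total = 0.222348.
The ratio is 0.00476 / 0.0075 (the normalizer cancels) = 0.635.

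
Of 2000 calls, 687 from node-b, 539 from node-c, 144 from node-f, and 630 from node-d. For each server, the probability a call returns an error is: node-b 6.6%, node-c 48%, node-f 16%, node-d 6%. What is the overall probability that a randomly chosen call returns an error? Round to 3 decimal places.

0.182

By Bayes' rule, posterior ∝ prior × likelihood:
  node-b: 0.3435 × 0.066 = 0.022671
  node-c: 0.2695 × 0.48 = 0.12936
  node-f: 0.072 × 0.16 = 0.01152
  node-d: 0.315 × 0.06 = 0.0189
P(error) = 0.022671 + 0.12936 + 0.01152 + 0.0189 = 0.182451 → 0.182.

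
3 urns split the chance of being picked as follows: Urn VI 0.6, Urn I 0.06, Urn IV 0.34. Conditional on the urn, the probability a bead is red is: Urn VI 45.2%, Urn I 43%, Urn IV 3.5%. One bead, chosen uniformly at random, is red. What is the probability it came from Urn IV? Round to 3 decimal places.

0.039

Unnormalized posteriors (prior × likelihood):
  Urn VI: 0.6 × 0.452 = 0.2712
  Urn I: 0.06 × 0.43 = 0.0258
  Urn IV: 0.34 × 0.035 = 0.0119
Normalizing constant = 0.3089.
P(Urn IV | evidence) = 0.0119 / 0.3089 ≈ 0.039.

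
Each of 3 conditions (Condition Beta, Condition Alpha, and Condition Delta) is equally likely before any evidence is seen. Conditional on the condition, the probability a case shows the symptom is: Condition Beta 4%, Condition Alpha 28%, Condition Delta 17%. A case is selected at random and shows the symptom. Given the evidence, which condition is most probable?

With a uniform prior (1/3 each), posterior ∝ likelihood:
  Condition Beta: 0.04
  Condition Alpha: 0.28
  Condition Delta: 0.17
Total = 0.49.
Largest term belongs to Condition Alpha, so Condition Alpha is most probable.

Condition Alpha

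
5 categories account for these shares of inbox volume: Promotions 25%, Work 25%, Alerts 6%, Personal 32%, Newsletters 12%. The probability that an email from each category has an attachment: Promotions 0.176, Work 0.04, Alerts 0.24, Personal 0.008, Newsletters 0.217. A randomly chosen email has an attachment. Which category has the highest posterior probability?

By Bayes' rule, posterior ∝ prior × likelihood:
  Promotions: 0.25 × 0.176 = 0.044
  Work: 0.25 × 0.04 = 0.01
  Alerts: 0.06 × 0.24 = 0.0144
  Personal: 0.32 × 0.008 = 0.00256
  Newsletters: 0.12 × 0.217 = 0.02604
Sum = 0.097.
Largest term belongs to Promotions, so Promotions is most probable.

Promotions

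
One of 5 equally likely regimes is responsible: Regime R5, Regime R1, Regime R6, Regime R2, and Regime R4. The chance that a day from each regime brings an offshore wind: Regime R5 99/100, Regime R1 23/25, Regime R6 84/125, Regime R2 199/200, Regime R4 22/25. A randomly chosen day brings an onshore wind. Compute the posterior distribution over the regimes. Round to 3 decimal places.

Regime R5 0.018, Regime R1 0.147, Regime R6 0.604, Regime R2 0.009, Regime R4 0.221

Taking complements, P(onshore | each) = Regime R5 0.01, Regime R1 0.08, Regime R6 0.328, Regime R2 0.005, Regime R4 0.12.
Since the prior is uniform, the posterior is proportional to the likelihood:
  Regime R5: 0.01
  Regime R1: 0.08
  Regime R6: 0.328
  Regime R2: 0.005
  Regime R4: 0.12
Sum = 0.543.
P(Regime R5 | onshore) = 0.01/0.543 ≈ 0.018
P(Regime R1 | onshore) = 0.08/0.543 ≈ 0.147
P(Regime R6 | onshore) = 0.328/0.543 ≈ 0.604
P(Regime R2 | onshore) = 0.005/0.543 ≈ 0.009
P(Regime R4 | onshore) = 0.12/0.543 ≈ 0.221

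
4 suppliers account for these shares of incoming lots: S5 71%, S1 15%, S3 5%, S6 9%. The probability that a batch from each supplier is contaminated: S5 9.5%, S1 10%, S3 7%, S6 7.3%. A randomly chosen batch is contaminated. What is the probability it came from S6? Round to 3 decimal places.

Unnormalized posteriors (prior × likelihood):
  S5: 0.71 × 0.095 = 0.06745
  S1: 0.15 × 0.1 = 0.015
  S3: 0.05 × 0.07 = 0.0035
  S6: 0.09 × 0.073 = 0.00657
Sum = 0.09252.
P(S6 | evidence) = 0.00657 / 0.09252 ≈ 0.071.

0.071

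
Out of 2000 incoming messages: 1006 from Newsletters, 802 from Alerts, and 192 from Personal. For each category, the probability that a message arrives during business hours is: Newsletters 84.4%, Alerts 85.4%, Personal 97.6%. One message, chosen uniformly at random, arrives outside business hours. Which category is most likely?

Taking complements, P(off-hours | each) = Newsletters 0.156, Alerts 0.146, Personal 0.024.
Unnormalized posteriors (prior × likelihood):
  Newsletters: 0.503 × 0.156 = 0.078468
  Alerts: 0.401 × 0.146 = 0.058546
  Personal: 0.096 × 0.024 = 0.002304
Sum = 0.139318.
Largest term belongs to Newsletters, so Newsletters is most probable.

Newsletters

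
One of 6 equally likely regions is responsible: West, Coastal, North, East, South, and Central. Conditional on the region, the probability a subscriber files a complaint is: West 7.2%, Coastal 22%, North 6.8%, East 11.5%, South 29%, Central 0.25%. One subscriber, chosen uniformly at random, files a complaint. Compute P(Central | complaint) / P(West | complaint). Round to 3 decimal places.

0.035

Since the prior is uniform, the posterior is proportional to the likelihood:
  West: 0.072
  Coastal: 0.22
  North: 0.068
  East: 0.115
  South: 0.29
  Central: 0.0025
Total = 0.7675.
The ratio is 0.0025 / 0.072 (the normalizer cancels) = 0.035.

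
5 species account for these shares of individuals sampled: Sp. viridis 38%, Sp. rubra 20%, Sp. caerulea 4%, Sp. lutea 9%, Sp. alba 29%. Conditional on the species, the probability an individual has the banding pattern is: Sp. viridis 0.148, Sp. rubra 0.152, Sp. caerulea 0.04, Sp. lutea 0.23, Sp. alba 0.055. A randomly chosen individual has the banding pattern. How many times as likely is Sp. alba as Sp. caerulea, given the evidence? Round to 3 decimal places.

Prior × likelihood for each hypothesis:
  Sp. viridis: 0.38 × 0.148 = 0.05624
  Sp. rubra: 0.2 × 0.152 = 0.0304
  Sp. caerulea: 0.04 × 0.04 = 0.0016
  Sp. lutea: 0.09 × 0.23 = 0.0207
  Sp. alba: 0.29 × 0.055 = 0.01595
Normalizing constant = 0.12489.
The ratio is 0.01595 / 0.0016 (the normalizer cancels) = 9.969.

9.969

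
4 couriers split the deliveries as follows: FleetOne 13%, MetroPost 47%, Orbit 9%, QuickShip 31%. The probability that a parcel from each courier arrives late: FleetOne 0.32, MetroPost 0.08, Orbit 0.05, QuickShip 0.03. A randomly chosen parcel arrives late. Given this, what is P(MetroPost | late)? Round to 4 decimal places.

Compute prior × likelihood for every hypothesis:
  FleetOne: 0.13 × 0.32 = 0.0416
  MetroPost: 0.47 × 0.08 = 0.0376
  Orbit: 0.09 × 0.05 = 0.0045
  QuickShip: 0.31 × 0.03 = 0.0093
Normalizing constant = 0.093.
P(MetroPost | evidence) = 0.0376 / 0.093 ≈ 0.4043.

0.4043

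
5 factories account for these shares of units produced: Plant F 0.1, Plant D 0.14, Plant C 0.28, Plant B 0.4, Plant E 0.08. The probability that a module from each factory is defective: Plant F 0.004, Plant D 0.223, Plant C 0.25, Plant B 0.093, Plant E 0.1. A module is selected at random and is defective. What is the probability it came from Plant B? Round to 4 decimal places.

0.2534

Unnormalized posteriors (prior × likelihood):
  Plant F: 0.1 × 0.004 = 0.0004
  Plant D: 0.14 × 0.223 = 0.03122
  Plant C: 0.28 × 0.25 = 0.07
  Plant B: 0.4 × 0.093 = 0.0372
  Plant E: 0.08 × 0.1 = 0.008
Total = 0.14682.
P(Plant B | evidence) = 0.0372 / 0.14682 ≈ 0.2534.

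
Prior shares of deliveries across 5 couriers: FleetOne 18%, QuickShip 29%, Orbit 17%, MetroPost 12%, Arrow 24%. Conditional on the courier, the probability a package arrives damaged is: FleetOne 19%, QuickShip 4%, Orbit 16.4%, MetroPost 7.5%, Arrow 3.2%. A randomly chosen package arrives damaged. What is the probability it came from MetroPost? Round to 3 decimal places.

0.100

Prior × likelihood for each hypothesis:
  FleetOne: 0.18 × 0.19 = 0.0342
  QuickShip: 0.29 × 0.04 = 0.0116
  Orbit: 0.17 × 0.164 = 0.02788
  MetroPost: 0.12 × 0.075 = 0.009
  Arrow: 0.24 × 0.032 = 0.00768
Normalizing constant = 0.09036.
P(MetroPost | evidence) = 0.009 / 0.09036 ≈ 0.100.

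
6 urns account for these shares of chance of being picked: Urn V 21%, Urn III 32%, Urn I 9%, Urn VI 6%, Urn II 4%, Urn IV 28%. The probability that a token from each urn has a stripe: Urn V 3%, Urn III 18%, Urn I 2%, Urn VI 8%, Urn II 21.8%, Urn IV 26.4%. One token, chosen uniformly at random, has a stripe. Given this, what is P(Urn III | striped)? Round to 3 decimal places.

0.376

By Bayes' rule, posterior ∝ prior × likelihood:
  Urn V: 0.21 × 0.03 = 0.0063
  Urn III: 0.32 × 0.18 = 0.0576
  Urn I: 0.09 × 0.02 = 0.0018
  Urn VI: 0.06 × 0.08 = 0.0048
  Urn II: 0.04 × 0.218 = 0.00872
  Urn IV: 0.28 × 0.264 = 0.07392
Sum = 0.15314.
P(Urn III | evidence) = 0.0576 / 0.15314 ≈ 0.376.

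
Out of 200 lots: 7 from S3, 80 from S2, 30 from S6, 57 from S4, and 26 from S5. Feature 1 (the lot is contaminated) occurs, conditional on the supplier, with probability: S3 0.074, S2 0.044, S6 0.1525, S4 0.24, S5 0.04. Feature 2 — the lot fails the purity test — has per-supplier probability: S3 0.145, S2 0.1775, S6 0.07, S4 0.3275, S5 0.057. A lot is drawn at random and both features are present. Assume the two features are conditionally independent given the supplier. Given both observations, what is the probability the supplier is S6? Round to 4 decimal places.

0.0576

Prior × likelihood for each hypothesis:
  S3: 0.035 × 0.074 × 0.145 = 0.00037555
  S2: 0.4 × 0.044 × 0.1775 = 0.003124
  S6: 0.15 × 0.1525 × 0.07 = 0.00160125
  S4: 0.285 × 0.24 × 0.3275 = 0.022401
  S5: 0.13 × 0.04 × 0.057 = 0.0002964
Total = 0.0277982.
P(S6 | evidence) = 0.00160125 / 0.0277982 ≈ 0.0576.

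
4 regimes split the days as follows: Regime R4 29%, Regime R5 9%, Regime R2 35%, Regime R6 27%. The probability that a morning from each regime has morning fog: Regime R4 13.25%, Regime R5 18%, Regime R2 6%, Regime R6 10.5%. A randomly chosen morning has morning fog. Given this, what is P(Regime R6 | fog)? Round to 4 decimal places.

0.2727

By Bayes' rule, posterior ∝ prior × likelihood:
  Regime R4: 0.29 × 0.1325 = 0.038425
  Regime R5: 0.09 × 0.18 = 0.0162
  Regime R2: 0.35 × 0.06 = 0.021
  Regime R6: 0.27 × 0.105 = 0.02835
Total = 0.103975.
P(Regime R6 | evidence) = 0.02835 / 0.103975 ≈ 0.2727.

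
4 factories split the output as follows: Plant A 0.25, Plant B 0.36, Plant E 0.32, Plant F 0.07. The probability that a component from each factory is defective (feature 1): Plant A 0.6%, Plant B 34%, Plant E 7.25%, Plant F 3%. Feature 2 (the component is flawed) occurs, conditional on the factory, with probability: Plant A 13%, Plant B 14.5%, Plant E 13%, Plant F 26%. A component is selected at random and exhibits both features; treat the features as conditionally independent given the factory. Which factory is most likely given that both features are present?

Prior × likelihood for each hypothesis:
  Plant A: 0.25 × 0.006 × 0.13 = 0.000195
  Plant B: 0.36 × 0.34 × 0.145 = 0.017748
  Plant E: 0.32 × 0.0725 × 0.13 = 0.003016
  Plant F: 0.07 × 0.03 × 0.26 = 0.000546
Sum = 0.021505.
Largest term belongs to Plant B, so Plant B is most probable.

Plant B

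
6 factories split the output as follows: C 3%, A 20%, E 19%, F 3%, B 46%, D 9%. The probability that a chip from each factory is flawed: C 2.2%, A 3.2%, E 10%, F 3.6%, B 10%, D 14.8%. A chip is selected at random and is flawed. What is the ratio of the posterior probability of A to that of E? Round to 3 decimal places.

0.337

Prior × likelihood for each hypothesis:
  C: 0.03 × 0.022 = 0.00066
  A: 0.2 × 0.032 = 0.0064
  E: 0.19 × 0.1 = 0.019
  F: 0.03 × 0.036 = 0.00108
  B: 0.46 × 0.1 = 0.046
  D: 0.09 × 0.148 = 0.01332
Total = 0.08646.
The ratio is 0.0064 / 0.019 (the normalizer cancels) = 0.337.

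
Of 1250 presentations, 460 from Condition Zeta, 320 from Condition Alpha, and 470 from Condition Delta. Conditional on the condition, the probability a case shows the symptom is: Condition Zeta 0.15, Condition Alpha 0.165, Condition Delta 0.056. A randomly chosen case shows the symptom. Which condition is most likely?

Condition Zeta

Unnormalized posteriors (prior × likelihood):
  Condition Zeta: 0.368 × 0.15 = 0.0552
  Condition Alpha: 0.256 × 0.165 = 0.04224
  Condition Delta: 0.376 × 0.056 = 0.021056
Normalizing constant = 0.118496.
Largest term belongs to Condition Zeta, so Condition Zeta is most probable.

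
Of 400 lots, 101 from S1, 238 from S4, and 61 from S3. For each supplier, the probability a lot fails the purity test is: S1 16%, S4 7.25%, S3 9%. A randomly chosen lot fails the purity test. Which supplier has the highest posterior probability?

Prior × likelihood for each hypothesis:
  S1: 0.2525 × 0.16 = 0.0404
  S4: 0.595 × 0.0725 = 0.0431375
  S3: 0.1525 × 0.09 = 0.013725
Normalizing constant = 0.0972625.
Largest term belongs to S4, so S4 is most probable.

S4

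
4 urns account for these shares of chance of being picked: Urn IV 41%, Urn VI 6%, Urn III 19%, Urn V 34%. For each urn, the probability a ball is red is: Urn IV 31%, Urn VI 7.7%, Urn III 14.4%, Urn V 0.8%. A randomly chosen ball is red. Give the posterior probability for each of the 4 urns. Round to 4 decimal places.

Urn IV 0.7855, Urn VI 0.0286, Urn III 0.1691, Urn V 0.0168

Prior × likelihood for each hypothesis:
  Urn IV: 0.41 × 0.31 = 0.1271
  Urn VI: 0.06 × 0.077 = 0.00462
  Urn III: 0.19 × 0.144 = 0.02736
  Urn V: 0.34 × 0.008 = 0.00272
Total = 0.1618.
P(Urn IV | red) = 0.1271/0.1618 ≈ 0.7855
P(Urn VI | red) = 0.00462/0.1618 ≈ 0.0286
P(Urn III | red) = 0.02736/0.1618 ≈ 0.1691
P(Urn V | red) = 0.00272/0.1618 ≈ 0.0168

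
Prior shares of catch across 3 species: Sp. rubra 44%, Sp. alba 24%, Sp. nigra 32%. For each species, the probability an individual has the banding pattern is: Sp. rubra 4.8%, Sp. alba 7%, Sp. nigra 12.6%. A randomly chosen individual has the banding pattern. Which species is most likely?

Unnormalized posteriors (prior × likelihood):
  Sp. rubra: 0.44 × 0.048 = 0.02112
  Sp. alba: 0.24 × 0.07 = 0.0168
  Sp. nigra: 0.32 × 0.126 = 0.04032
Normalizing constant = 0.07824.
Largest term belongs to Sp. nigra, so Sp. nigra is most probable.

Sp. nigra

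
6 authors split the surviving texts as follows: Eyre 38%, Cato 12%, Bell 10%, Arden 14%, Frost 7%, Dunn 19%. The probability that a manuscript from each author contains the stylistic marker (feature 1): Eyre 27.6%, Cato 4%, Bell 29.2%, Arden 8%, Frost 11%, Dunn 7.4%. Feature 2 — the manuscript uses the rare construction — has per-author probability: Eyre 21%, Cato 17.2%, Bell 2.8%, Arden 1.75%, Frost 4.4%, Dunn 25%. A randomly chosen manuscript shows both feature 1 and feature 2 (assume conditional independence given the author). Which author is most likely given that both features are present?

Prior × likelihood for each hypothesis:
  Eyre: 0.38 × 0.276 × 0.21 = 0.0220248
  Cato: 0.12 × 0.04 × 0.172 = 0.0008256
  Bell: 0.1 × 0.292 × 0.028 = 0.0008176
  Arden: 0.14 × 0.08 × 0.0175 = 0.000196
  Frost: 0.07 × 0.11 × 0.044 = 0.0003388
  Dunn: 0.19 × 0.074 × 0.25 = 0.003515
Normalizing constant = 0.0277178.
Largest term belongs to Eyre, so Eyre is most probable.

Eyre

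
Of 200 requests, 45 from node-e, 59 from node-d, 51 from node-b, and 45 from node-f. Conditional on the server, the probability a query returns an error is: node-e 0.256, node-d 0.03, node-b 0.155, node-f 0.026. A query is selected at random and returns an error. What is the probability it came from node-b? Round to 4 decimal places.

Compute prior × likelihood for every hypothesis:
  node-e: 0.225 × 0.256 = 0.0576
  node-d: 0.295 × 0.03 = 0.00885
  node-b: 0.255 × 0.155 = 0.039525
  node-f: 0.225 × 0.026 = 0.00585
Total = 0.111825.
P(node-b | evidence) = 0.039525 / 0.111825 ≈ 0.3535.

0.3535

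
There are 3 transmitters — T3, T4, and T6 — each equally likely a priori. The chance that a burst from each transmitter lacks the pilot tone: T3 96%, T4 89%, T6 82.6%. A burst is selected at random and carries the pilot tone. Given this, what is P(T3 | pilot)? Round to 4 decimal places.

0.1235

Taking complements, P(pilot | each) = T3 0.04, T4 0.11, T6 0.174.
With a uniform prior (1/3 each), posterior ∝ likelihood:
  T3: 0.04
  T4: 0.11
  T6: 0.174
Sum = 0.324.
P(T3 | evidence) = 0.04 / 0.324 ≈ 0.1235.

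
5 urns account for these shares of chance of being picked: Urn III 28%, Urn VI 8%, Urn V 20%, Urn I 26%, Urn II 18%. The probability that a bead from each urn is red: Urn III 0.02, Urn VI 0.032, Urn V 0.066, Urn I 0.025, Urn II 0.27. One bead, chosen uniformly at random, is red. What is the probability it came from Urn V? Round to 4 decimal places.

0.1726

Unnormalized posteriors (prior × likelihood):
  Urn III: 0.28 × 0.02 = 0.0056
  Urn VI: 0.08 × 0.032 = 0.00256
  Urn V: 0.2 × 0.066 = 0.0132
  Urn I: 0.26 × 0.025 = 0.0065
  Urn II: 0.18 × 0.27 = 0.0486
Sum = 0.07646.
P(Urn V | evidence) = 0.0132 / 0.07646 ≈ 0.1726.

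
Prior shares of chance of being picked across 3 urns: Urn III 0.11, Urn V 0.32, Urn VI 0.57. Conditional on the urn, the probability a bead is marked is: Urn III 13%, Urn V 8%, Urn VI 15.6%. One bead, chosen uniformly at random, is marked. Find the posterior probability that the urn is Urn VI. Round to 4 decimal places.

0.6903

Unnormalized posteriors (prior × likelihood):
  Urn III: 0.11 × 0.13 = 0.0143
  Urn V: 0.32 × 0.08 = 0.0256
  Urn VI: 0.57 × 0.156 = 0.08892
Sum = 0.12882.
P(Urn VI | evidence) = 0.08892 / 0.12882 ≈ 0.6903.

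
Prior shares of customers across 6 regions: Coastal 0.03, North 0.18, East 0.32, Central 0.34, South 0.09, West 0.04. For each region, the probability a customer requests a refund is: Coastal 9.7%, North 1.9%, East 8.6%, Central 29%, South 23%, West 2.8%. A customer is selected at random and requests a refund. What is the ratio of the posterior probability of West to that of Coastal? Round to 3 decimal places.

0.385

Unnormalized posteriors (prior × likelihood):
  Coastal: 0.03 × 0.097 = 0.00291
  North: 0.18 × 0.019 = 0.00342
  East: 0.32 × 0.086 = 0.02752
  Central: 0.34 × 0.29 = 0.0986
  South: 0.09 × 0.23 = 0.0207
  West: 0.04 × 0.028 = 0.00112
Total = 0.15427.
The ratio is 0.00112 / 0.00291 (the normalizer cancels) = 0.385.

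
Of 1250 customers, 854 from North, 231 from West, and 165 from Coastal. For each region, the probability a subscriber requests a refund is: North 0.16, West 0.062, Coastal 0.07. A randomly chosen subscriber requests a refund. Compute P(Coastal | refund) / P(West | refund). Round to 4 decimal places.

By Bayes' rule, posterior ∝ prior × likelihood:
  North: 0.6832 × 0.16 = 0.109312
  West: 0.1848 × 0.062 = 0.0114576
  Coastal: 0.132 × 0.07 = 0.00924
Sum = 0.1300096.
The ratio is 0.00924 / 0.0114576 (the normalizer cancels) = 0.8065.

0.8065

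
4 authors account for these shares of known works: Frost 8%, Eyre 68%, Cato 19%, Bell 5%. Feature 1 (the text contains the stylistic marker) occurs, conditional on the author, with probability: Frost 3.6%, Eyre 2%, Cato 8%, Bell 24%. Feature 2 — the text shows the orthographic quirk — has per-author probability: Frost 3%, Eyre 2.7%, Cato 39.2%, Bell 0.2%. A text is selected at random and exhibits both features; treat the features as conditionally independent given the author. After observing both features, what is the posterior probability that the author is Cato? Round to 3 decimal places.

0.926

Compute prior × likelihood for every hypothesis:
  Frost: 0.08 × 0.036 × 0.03 = 0.0000864
  Eyre: 0.68 × 0.02 × 0.027 = 0.0003672
  Cato: 0.19 × 0.08 × 0.392 = 0.0059584
  Bell: 0.05 × 0.24 × 0.002 = 0.000024
Sum = 0.006436.
P(Cato | evidence) = 0.0059584 / 0.006436 ≈ 0.926.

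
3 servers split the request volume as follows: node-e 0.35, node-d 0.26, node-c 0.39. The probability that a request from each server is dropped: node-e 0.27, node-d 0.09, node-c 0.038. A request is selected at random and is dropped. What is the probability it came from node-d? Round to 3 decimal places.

0.176

Prior × likelihood for each hypothesis:
  node-e: 0.35 × 0.27 = 0.0945
  node-d: 0.26 × 0.09 = 0.0234
  node-c: 0.39 × 0.038 = 0.01482
Sum = 0.13272.
P(node-d | evidence) = 0.0234 / 0.13272 ≈ 0.176.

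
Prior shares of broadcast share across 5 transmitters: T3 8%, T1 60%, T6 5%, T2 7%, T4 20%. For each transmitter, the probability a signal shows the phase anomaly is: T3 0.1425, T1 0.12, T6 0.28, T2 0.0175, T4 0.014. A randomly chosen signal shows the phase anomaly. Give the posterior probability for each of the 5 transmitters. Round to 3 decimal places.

Unnormalized posteriors (prior × likelihood):
  T3: 0.08 × 0.1425 = 0.0114
  T1: 0.6 × 0.12 = 0.072
  T6: 0.05 × 0.28 = 0.014
  T2: 0.07 × 0.0175 = 0.001225
  T4: 0.2 × 0.014 = 0.0028
Normalizing constant = 0.101425.
P(T3 | anomaly) = 0.0114/0.101425 ≈ 0.112
P(T1 | anomaly) = 0.072/0.101425 ≈ 0.710
P(T6 | anomaly) = 0.014/0.101425 ≈ 0.138
P(T2 | anomaly) = 0.001225/0.101425 ≈ 0.012
P(T4 | anomaly) = 0.0028/0.101425 ≈ 0.028

T3 0.112, T1 0.710, T6 0.138, T2 0.012, T4 0.028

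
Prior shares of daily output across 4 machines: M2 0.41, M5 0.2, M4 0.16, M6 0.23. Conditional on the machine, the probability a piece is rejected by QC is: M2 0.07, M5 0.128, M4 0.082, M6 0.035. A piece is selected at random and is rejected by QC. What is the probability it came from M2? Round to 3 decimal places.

0.380

By Bayes' rule, posterior ∝ prior × likelihood:
  M2: 0.41 × 0.07 = 0.0287
  M5: 0.2 × 0.128 = 0.0256
  M4: 0.16 × 0.082 = 0.01312
  M6: 0.23 × 0.035 = 0.00805
Sum = 0.07547.
P(M2 | evidence) = 0.0287 / 0.07547 ≈ 0.380.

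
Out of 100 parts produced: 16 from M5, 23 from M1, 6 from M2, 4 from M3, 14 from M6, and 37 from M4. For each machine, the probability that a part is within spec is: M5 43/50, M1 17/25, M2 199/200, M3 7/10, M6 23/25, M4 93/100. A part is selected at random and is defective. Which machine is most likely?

Taking complements, P(defective | each) = M5 0.14, M1 0.32, M2 0.005, M3 0.3, M6 0.08, M4 0.07.
Compute prior × likelihood for every hypothesis:
  M5: 0.16 × 0.14 = 0.0224
  M1: 0.23 × 0.32 = 0.0736
  M2: 0.06 × 0.005 = 0.0003
  M3: 0.04 × 0.3 = 0.012
  M6: 0.14 × 0.08 = 0.0112
  M4: 0.37 × 0.07 = 0.0259
Sum = 0.1454.
Largest term belongs to M1, so M1 is most probable.

M1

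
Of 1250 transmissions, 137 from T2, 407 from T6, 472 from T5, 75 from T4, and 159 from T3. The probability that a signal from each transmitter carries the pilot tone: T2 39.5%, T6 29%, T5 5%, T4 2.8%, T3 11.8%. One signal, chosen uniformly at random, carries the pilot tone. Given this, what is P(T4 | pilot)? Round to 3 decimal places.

Prior × likelihood for each hypothesis:
  T2: 0.1096 × 0.395 = 0.043292
  T6: 0.3256 × 0.29 = 0.094424
  T5: 0.3776 × 0.05 = 0.01888
  T4: 0.06 × 0.028 = 0.00168
  T3: 0.1272 × 0.118 = 0.0150096
Total = 0.1732856.
P(T4 | evidence) = 0.00168 / 0.1732856 ≈ 0.010.

0.010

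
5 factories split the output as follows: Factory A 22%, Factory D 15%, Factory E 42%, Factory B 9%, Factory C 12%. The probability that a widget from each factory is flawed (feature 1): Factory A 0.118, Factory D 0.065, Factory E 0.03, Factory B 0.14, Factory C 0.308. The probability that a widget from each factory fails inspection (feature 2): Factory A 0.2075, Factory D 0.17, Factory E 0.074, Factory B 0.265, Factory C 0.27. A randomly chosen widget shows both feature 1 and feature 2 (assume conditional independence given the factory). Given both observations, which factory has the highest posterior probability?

Compute prior × likelihood for every hypothesis:
  Factory A: 0.22 × 0.118 × 0.2075 = 0.0053867
  Factory D: 0.15 × 0.065 × 0.17 = 0.0016575
  Factory E: 0.42 × 0.03 × 0.074 = 0.0009324
  Factory B: 0.09 × 0.14 × 0.265 = 0.003339
  Factory C: 0.12 × 0.308 × 0.27 = 0.0099792
Sum = 0.0212948.
Largest term belongs to Factory C, so Factory C is most probable.

Factory C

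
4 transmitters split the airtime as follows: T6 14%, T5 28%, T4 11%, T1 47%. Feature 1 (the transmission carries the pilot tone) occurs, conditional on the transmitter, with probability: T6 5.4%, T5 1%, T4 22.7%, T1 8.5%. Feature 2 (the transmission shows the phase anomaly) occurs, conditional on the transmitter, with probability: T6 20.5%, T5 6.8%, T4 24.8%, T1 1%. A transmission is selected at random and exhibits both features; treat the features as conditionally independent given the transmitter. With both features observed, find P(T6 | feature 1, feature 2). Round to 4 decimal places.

0.1860

Prior × likelihood for each hypothesis:
  T6: 0.14 × 0.054 × 0.205 = 0.0015498
  T5: 0.28 × 0.01 × 0.068 = 0.0001904
  T4: 0.11 × 0.227 × 0.248 = 0.00619256
  T1: 0.47 × 0.085 × 0.01 = 0.0003995
Sum = 0.00833226.
P(T6 | evidence) = 0.0015498 / 0.00833226 ≈ 0.1860.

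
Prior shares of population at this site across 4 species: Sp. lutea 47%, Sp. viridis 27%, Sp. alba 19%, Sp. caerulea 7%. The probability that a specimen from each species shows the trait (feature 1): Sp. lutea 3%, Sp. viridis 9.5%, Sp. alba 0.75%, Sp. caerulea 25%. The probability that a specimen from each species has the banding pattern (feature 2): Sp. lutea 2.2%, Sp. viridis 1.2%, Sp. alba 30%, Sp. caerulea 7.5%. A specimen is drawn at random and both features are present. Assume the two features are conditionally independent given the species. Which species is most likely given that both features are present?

Prior × likelihood for each hypothesis:
  Sp. lutea: 0.47 × 0.03 × 0.022 = 0.0003102
  Sp. viridis: 0.27 × 0.095 × 0.012 = 0.0003078
  Sp. alba: 0.19 × 0.0075 × 0.3 = 0.0004275
  Sp. caerulea: 0.07 × 0.25 × 0.075 = 0.0013125
Sum = 0.002358.
Largest term belongs to Sp. caerulea, so Sp. caerulea is most probable.

Sp. caerulea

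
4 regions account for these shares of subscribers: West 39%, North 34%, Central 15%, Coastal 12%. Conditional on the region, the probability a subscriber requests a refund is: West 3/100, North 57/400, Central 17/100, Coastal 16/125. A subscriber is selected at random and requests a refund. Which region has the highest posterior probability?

North

Unnormalized posteriors (prior × likelihood):
  West: 0.39 × 0.03 = 0.0117
  North: 0.34 × 0.1425 = 0.04845
  Central: 0.15 × 0.17 = 0.0255
  Coastal: 0.12 × 0.128 = 0.01536
Sum = 0.10101.
Largest term belongs to North, so North is most probable.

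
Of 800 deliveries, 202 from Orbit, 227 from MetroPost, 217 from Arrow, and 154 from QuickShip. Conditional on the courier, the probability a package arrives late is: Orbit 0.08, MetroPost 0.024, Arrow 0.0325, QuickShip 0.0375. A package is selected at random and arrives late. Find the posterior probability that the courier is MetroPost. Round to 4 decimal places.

0.1582

Unnormalized posteriors (prior × likelihood):
  Orbit: 0.2525 × 0.08 = 0.0202
  MetroPost: 0.28375 × 0.024 = 0.00681
  Arrow: 0.27125 × 0.0325 = 0.008815625
  QuickShip: 0.1925 × 0.0375 = 0.00721875
Normalizing constant = 0.043044375.
P(MetroPost | evidence) = 0.00681 / 0.043044375 ≈ 0.1582.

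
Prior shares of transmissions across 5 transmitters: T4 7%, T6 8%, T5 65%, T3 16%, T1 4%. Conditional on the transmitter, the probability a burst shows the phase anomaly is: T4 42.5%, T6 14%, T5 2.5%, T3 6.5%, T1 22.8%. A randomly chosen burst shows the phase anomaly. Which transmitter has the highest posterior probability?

T4

Compute prior × likelihood for every hypothesis:
  T4: 0.07 × 0.425 = 0.02975
  T6: 0.08 × 0.14 = 0.0112
  T5: 0.65 × 0.025 = 0.01625
  T3: 0.16 × 0.065 = 0.0104
  T1: 0.04 × 0.228 = 0.00912
Sum = 0.07672.
Largest term belongs to T4, so T4 is most probable.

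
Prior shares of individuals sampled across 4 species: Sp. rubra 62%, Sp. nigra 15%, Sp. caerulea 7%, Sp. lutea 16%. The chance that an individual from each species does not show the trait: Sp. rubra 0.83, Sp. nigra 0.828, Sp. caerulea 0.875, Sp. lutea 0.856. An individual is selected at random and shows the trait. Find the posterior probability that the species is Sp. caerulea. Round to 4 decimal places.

0.0537

Taking complements, P(trait | each) = Sp. rubra 0.17, Sp. nigra 0.172, Sp. caerulea 0.125, Sp. lutea 0.144.
By Bayes' rule, posterior ∝ prior × likelihood:
  Sp. rubra: 0.62 × 0.17 = 0.1054
  Sp. nigra: 0.15 × 0.172 = 0.0258
  Sp. caerulea: 0.07 × 0.125 = 0.00875
  Sp. lutea: 0.16 × 0.144 = 0.02304
Normalizing constant = 0.16299.
P(Sp. caerulea | evidence) = 0.00875 / 0.16299 ≈ 0.0537.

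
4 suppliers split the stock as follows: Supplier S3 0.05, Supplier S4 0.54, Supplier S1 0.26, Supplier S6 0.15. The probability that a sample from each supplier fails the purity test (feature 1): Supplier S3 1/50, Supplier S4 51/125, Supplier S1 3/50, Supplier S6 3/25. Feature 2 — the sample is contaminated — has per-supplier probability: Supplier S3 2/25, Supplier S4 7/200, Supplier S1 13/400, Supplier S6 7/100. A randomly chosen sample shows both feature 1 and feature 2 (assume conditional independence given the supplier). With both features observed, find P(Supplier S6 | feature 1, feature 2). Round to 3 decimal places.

0.132

Unnormalized posteriors (prior × likelihood):
  Supplier S3: 0.05 × 0.02 × 0.08 = 0.00008
  Supplier S4: 0.54 × 0.408 × 0.035 = 0.0077112
  Supplier S1: 0.26 × 0.06 × 0.0325 = 0.000507
  Supplier S6: 0.15 × 0.12 × 0.07 = 0.00126
Normalizing constant = 0.0095582.
P(Supplier S6 | evidence) = 0.00126 / 0.0095582 ≈ 0.132.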